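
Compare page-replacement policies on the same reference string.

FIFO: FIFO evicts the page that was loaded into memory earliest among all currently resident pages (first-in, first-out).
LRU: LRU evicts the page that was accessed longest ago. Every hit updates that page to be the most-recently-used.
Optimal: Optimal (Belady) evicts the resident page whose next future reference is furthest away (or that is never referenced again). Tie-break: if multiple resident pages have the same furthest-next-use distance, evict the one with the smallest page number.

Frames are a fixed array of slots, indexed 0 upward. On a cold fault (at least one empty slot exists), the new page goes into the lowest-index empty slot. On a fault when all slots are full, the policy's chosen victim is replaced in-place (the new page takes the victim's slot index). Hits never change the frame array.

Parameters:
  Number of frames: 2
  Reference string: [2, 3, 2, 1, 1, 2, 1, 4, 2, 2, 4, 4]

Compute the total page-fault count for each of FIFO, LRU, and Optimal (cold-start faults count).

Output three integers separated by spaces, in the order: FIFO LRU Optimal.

--- FIFO ---
  step 0: ref 2 -> FAULT, frames=[2,-] (faults so far: 1)
  step 1: ref 3 -> FAULT, frames=[2,3] (faults so far: 2)
  step 2: ref 2 -> HIT, frames=[2,3] (faults so far: 2)
  step 3: ref 1 -> FAULT, evict 2, frames=[1,3] (faults so far: 3)
  step 4: ref 1 -> HIT, frames=[1,3] (faults so far: 3)
  step 5: ref 2 -> FAULT, evict 3, frames=[1,2] (faults so far: 4)
  step 6: ref 1 -> HIT, frames=[1,2] (faults so far: 4)
  step 7: ref 4 -> FAULT, evict 1, frames=[4,2] (faults so far: 5)
  step 8: ref 2 -> HIT, frames=[4,2] (faults so far: 5)
  step 9: ref 2 -> HIT, frames=[4,2] (faults so far: 5)
  step 10: ref 4 -> HIT, frames=[4,2] (faults so far: 5)
  step 11: ref 4 -> HIT, frames=[4,2] (faults so far: 5)
  FIFO total faults: 5
--- LRU ---
  step 0: ref 2 -> FAULT, frames=[2,-] (faults so far: 1)
  step 1: ref 3 -> FAULT, frames=[2,3] (faults so far: 2)
  step 2: ref 2 -> HIT, frames=[2,3] (faults so far: 2)
  step 3: ref 1 -> FAULT, evict 3, frames=[2,1] (faults so far: 3)
  step 4: ref 1 -> HIT, frames=[2,1] (faults so far: 3)
  step 5: ref 2 -> HIT, frames=[2,1] (faults so far: 3)
  step 6: ref 1 -> HIT, frames=[2,1] (faults so far: 3)
  step 7: ref 4 -> FAULT, evict 2, frames=[4,1] (faults so far: 4)
  step 8: ref 2 -> FAULT, evict 1, frames=[4,2] (faults so far: 5)
  step 9: ref 2 -> HIT, frames=[4,2] (faults so far: 5)
  step 10: ref 4 -> HIT, frames=[4,2] (faults so far: 5)
  step 11: ref 4 -> HIT, frames=[4,2] (faults so far: 5)
  LRU total faults: 5
--- Optimal ---
  step 0: ref 2 -> FAULT, frames=[2,-] (faults so far: 1)
  step 1: ref 3 -> FAULT, frames=[2,3] (faults so far: 2)
  step 2: ref 2 -> HIT, frames=[2,3] (faults so far: 2)
  step 3: ref 1 -> FAULT, evict 3, frames=[2,1] (faults so far: 3)
  step 4: ref 1 -> HIT, frames=[2,1] (faults so far: 3)
  step 5: ref 2 -> HIT, frames=[2,1] (faults so far: 3)
  step 6: ref 1 -> HIT, frames=[2,1] (faults so far: 3)
  step 7: ref 4 -> FAULT, evict 1, frames=[2,4] (faults so far: 4)
  step 8: ref 2 -> HIT, frames=[2,4] (faults so far: 4)
  step 9: ref 2 -> HIT, frames=[2,4] (faults so far: 4)
  step 10: ref 4 -> HIT, frames=[2,4] (faults so far: 4)
  step 11: ref 4 -> HIT, frames=[2,4] (faults so far: 4)
  Optimal total faults: 4

Answer: 5 5 4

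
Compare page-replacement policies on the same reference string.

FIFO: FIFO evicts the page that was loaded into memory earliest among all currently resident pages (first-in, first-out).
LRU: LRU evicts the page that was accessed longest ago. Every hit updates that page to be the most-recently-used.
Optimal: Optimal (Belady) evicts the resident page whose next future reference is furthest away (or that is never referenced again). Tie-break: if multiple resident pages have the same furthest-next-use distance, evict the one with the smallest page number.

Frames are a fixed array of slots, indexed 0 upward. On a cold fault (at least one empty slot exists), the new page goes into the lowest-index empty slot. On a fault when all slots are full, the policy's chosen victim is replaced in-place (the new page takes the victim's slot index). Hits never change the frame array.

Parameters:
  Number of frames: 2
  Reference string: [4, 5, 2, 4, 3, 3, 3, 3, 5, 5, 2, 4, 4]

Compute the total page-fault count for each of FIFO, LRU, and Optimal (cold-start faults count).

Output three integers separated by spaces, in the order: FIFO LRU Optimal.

Answer: 8 8 6

Derivation:
--- FIFO ---
  step 0: ref 4 -> FAULT, frames=[4,-] (faults so far: 1)
  step 1: ref 5 -> FAULT, frames=[4,5] (faults so far: 2)
  step 2: ref 2 -> FAULT, evict 4, frames=[2,5] (faults so far: 3)
  step 3: ref 4 -> FAULT, evict 5, frames=[2,4] (faults so far: 4)
  step 4: ref 3 -> FAULT, evict 2, frames=[3,4] (faults so far: 5)
  step 5: ref 3 -> HIT, frames=[3,4] (faults so far: 5)
  step 6: ref 3 -> HIT, frames=[3,4] (faults so far: 5)
  step 7: ref 3 -> HIT, frames=[3,4] (faults so far: 5)
  step 8: ref 5 -> FAULT, evict 4, frames=[3,5] (faults so far: 6)
  step 9: ref 5 -> HIT, frames=[3,5] (faults so far: 6)
  step 10: ref 2 -> FAULT, evict 3, frames=[2,5] (faults so far: 7)
  step 11: ref 4 -> FAULT, evict 5, frames=[2,4] (faults so far: 8)
  step 12: ref 4 -> HIT, frames=[2,4] (faults so far: 8)
  FIFO total faults: 8
--- LRU ---
  step 0: ref 4 -> FAULT, frames=[4,-] (faults so far: 1)
  step 1: ref 5 -> FAULT, frames=[4,5] (faults so far: 2)
  step 2: ref 2 -> FAULT, evict 4, frames=[2,5] (faults so far: 3)
  step 3: ref 4 -> FAULT, evict 5, frames=[2,4] (faults so far: 4)
  step 4: ref 3 -> FAULT, evict 2, frames=[3,4] (faults so far: 5)
  step 5: ref 3 -> HIT, frames=[3,4] (faults so far: 5)
  step 6: ref 3 -> HIT, frames=[3,4] (faults so far: 5)
  step 7: ref 3 -> HIT, frames=[3,4] (faults so far: 5)
  step 8: ref 5 -> FAULT, evict 4, frames=[3,5] (faults so far: 6)
  step 9: ref 5 -> HIT, frames=[3,5] (faults so far: 6)
  step 10: ref 2 -> FAULT, evict 3, frames=[2,5] (faults so far: 7)
  step 11: ref 4 -> FAULT, evict 5, frames=[2,4] (faults so far: 8)
  step 12: ref 4 -> HIT, frames=[2,4] (faults so far: 8)
  LRU total faults: 8
--- Optimal ---
  step 0: ref 4 -> FAULT, frames=[4,-] (faults so far: 1)
  step 1: ref 5 -> FAULT, frames=[4,5] (faults so far: 2)
  step 2: ref 2 -> FAULT, evict 5, frames=[4,2] (faults so far: 3)
  step 3: ref 4 -> HIT, frames=[4,2] (faults so far: 3)
  step 4: ref 3 -> FAULT, evict 4, frames=[3,2] (faults so far: 4)
  step 5: ref 3 -> HIT, frames=[3,2] (faults so far: 4)
  step 6: ref 3 -> HIT, frames=[3,2] (faults so far: 4)
  step 7: ref 3 -> HIT, frames=[3,2] (faults so far: 4)
  step 8: ref 5 -> FAULT, evict 3, frames=[5,2] (faults so far: 5)
  step 9: ref 5 -> HIT, frames=[5,2] (faults so far: 5)
  step 10: ref 2 -> HIT, frames=[5,2] (faults so far: 5)
  step 11: ref 4 -> FAULT, evict 2, frames=[5,4] (faults so far: 6)
  step 12: ref 4 -> HIT, frames=[5,4] (faults so far: 6)
  Optimal total faults: 6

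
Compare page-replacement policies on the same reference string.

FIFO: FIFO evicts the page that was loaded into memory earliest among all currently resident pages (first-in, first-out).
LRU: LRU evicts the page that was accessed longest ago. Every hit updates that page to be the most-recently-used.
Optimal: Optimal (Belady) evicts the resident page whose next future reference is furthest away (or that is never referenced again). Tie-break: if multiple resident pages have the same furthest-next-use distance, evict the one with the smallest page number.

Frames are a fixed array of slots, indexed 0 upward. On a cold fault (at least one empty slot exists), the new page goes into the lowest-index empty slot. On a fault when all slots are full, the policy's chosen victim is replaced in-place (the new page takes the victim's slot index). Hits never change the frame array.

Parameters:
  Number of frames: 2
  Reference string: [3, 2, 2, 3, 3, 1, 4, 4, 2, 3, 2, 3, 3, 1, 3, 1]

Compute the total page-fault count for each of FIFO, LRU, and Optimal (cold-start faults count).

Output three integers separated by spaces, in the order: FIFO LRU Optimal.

--- FIFO ---
  step 0: ref 3 -> FAULT, frames=[3,-] (faults so far: 1)
  step 1: ref 2 -> FAULT, frames=[3,2] (faults so far: 2)
  step 2: ref 2 -> HIT, frames=[3,2] (faults so far: 2)
  step 3: ref 3 -> HIT, frames=[3,2] (faults so far: 2)
  step 4: ref 3 -> HIT, frames=[3,2] (faults so far: 2)
  step 5: ref 1 -> FAULT, evict 3, frames=[1,2] (faults so far: 3)
  step 6: ref 4 -> FAULT, evict 2, frames=[1,4] (faults so far: 4)
  step 7: ref 4 -> HIT, frames=[1,4] (faults so far: 4)
  step 8: ref 2 -> FAULT, evict 1, frames=[2,4] (faults so far: 5)
  step 9: ref 3 -> FAULT, evict 4, frames=[2,3] (faults so far: 6)
  step 10: ref 2 -> HIT, frames=[2,3] (faults so far: 6)
  step 11: ref 3 -> HIT, frames=[2,3] (faults so far: 6)
  step 12: ref 3 -> HIT, frames=[2,3] (faults so far: 6)
  step 13: ref 1 -> FAULT, evict 2, frames=[1,3] (faults so far: 7)
  step 14: ref 3 -> HIT, frames=[1,3] (faults so far: 7)
  step 15: ref 1 -> HIT, frames=[1,3] (faults so far: 7)
  FIFO total faults: 7
--- LRU ---
  step 0: ref 3 -> FAULT, frames=[3,-] (faults so far: 1)
  step 1: ref 2 -> FAULT, frames=[3,2] (faults so far: 2)
  step 2: ref 2 -> HIT, frames=[3,2] (faults so far: 2)
  step 3: ref 3 -> HIT, frames=[3,2] (faults so far: 2)
  step 4: ref 3 -> HIT, frames=[3,2] (faults so far: 2)
  step 5: ref 1 -> FAULT, evict 2, frames=[3,1] (faults so far: 3)
  step 6: ref 4 -> FAULT, evict 3, frames=[4,1] (faults so far: 4)
  step 7: ref 4 -> HIT, frames=[4,1] (faults so far: 4)
  step 8: ref 2 -> FAULT, evict 1, frames=[4,2] (faults so far: 5)
  step 9: ref 3 -> FAULT, evict 4, frames=[3,2] (faults so far: 6)
  step 10: ref 2 -> HIT, frames=[3,2] (faults so far: 6)
  step 11: ref 3 -> HIT, frames=[3,2] (faults so far: 6)
  step 12: ref 3 -> HIT, frames=[3,2] (faults so far: 6)
  step 13: ref 1 -> FAULT, evict 2, frames=[3,1] (faults so far: 7)
  step 14: ref 3 -> HIT, frames=[3,1] (faults so far: 7)
  step 15: ref 1 -> HIT, frames=[3,1] (faults so far: 7)
  LRU total faults: 7
--- Optimal ---
  step 0: ref 3 -> FAULT, frames=[3,-] (faults so far: 1)
  step 1: ref 2 -> FAULT, frames=[3,2] (faults so far: 2)
  step 2: ref 2 -> HIT, frames=[3,2] (faults so far: 2)
  step 3: ref 3 -> HIT, frames=[3,2] (faults so far: 2)
  step 4: ref 3 -> HIT, frames=[3,2] (faults so far: 2)
  step 5: ref 1 -> FAULT, evict 3, frames=[1,2] (faults so far: 3)
  step 6: ref 4 -> FAULT, evict 1, frames=[4,2] (faults so far: 4)
  step 7: ref 4 -> HIT, frames=[4,2] (faults so far: 4)
  step 8: ref 2 -> HIT, frames=[4,2] (faults so far: 4)
  step 9: ref 3 -> FAULT, evict 4, frames=[3,2] (faults so far: 5)
  step 10: ref 2 -> HIT, frames=[3,2] (faults so far: 5)
  step 11: ref 3 -> HIT, frames=[3,2] (faults so far: 5)
  step 12: ref 3 -> HIT, frames=[3,2] (faults so far: 5)
  step 13: ref 1 -> FAULT, evict 2, frames=[3,1] (faults so far: 6)
  step 14: ref 3 -> HIT, frames=[3,1] (faults so far: 6)
  step 15: ref 1 -> HIT, frames=[3,1] (faults so far: 6)
  Optimal total faults: 6

Answer: 7 7 6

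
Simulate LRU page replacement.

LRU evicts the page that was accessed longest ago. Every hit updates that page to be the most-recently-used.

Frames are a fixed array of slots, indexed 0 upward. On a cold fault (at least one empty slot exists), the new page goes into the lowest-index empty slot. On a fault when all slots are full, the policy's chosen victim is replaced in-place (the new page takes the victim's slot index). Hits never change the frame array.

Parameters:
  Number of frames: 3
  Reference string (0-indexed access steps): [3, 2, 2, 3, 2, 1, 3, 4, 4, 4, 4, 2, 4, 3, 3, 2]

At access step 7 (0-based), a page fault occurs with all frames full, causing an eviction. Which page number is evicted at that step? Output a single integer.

Answer: 2

Derivation:
Step 0: ref 3 -> FAULT, frames=[3,-,-]
Step 1: ref 2 -> FAULT, frames=[3,2,-]
Step 2: ref 2 -> HIT, frames=[3,2,-]
Step 3: ref 3 -> HIT, frames=[3,2,-]
Step 4: ref 2 -> HIT, frames=[3,2,-]
Step 5: ref 1 -> FAULT, frames=[3,2,1]
Step 6: ref 3 -> HIT, frames=[3,2,1]
Step 7: ref 4 -> FAULT, evict 2, frames=[3,4,1]
At step 7: evicted page 2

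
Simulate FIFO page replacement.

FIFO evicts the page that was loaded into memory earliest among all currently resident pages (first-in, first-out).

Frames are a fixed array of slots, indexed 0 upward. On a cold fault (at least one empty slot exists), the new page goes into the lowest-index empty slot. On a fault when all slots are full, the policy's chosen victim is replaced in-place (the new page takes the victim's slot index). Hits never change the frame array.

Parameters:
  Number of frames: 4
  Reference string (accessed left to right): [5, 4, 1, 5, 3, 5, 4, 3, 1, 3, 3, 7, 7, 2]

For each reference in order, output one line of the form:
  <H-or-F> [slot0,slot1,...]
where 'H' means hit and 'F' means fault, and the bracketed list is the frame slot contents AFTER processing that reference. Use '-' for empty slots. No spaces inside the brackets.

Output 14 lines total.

F [5,-,-,-]
F [5,4,-,-]
F [5,4,1,-]
H [5,4,1,-]
F [5,4,1,3]
H [5,4,1,3]
H [5,4,1,3]
H [5,4,1,3]
H [5,4,1,3]
H [5,4,1,3]
H [5,4,1,3]
F [7,4,1,3]
H [7,4,1,3]
F [7,2,1,3]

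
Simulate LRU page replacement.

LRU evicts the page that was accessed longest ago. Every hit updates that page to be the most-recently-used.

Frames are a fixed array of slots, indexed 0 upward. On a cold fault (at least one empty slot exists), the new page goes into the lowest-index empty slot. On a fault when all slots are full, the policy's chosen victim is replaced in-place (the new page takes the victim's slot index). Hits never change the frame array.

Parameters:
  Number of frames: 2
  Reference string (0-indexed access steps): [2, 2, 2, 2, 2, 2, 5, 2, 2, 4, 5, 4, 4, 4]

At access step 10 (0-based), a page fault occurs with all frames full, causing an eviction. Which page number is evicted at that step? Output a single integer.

Answer: 2

Derivation:
Step 0: ref 2 -> FAULT, frames=[2,-]
Step 1: ref 2 -> HIT, frames=[2,-]
Step 2: ref 2 -> HIT, frames=[2,-]
Step 3: ref 2 -> HIT, frames=[2,-]
Step 4: ref 2 -> HIT, frames=[2,-]
Step 5: ref 2 -> HIT, frames=[2,-]
Step 6: ref 5 -> FAULT, frames=[2,5]
Step 7: ref 2 -> HIT, frames=[2,5]
Step 8: ref 2 -> HIT, frames=[2,5]
Step 9: ref 4 -> FAULT, evict 5, frames=[2,4]
Step 10: ref 5 -> FAULT, evict 2, frames=[5,4]
At step 10: evicted page 2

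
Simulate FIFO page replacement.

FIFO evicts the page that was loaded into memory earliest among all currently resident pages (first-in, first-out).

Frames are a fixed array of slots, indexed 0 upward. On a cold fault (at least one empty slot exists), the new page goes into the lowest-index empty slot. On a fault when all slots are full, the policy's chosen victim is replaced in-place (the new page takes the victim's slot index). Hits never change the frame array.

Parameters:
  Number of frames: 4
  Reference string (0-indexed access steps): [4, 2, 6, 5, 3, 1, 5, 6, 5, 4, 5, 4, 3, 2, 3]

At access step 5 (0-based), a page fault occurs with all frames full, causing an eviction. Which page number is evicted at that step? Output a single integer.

Step 0: ref 4 -> FAULT, frames=[4,-,-,-]
Step 1: ref 2 -> FAULT, frames=[4,2,-,-]
Step 2: ref 6 -> FAULT, frames=[4,2,6,-]
Step 3: ref 5 -> FAULT, frames=[4,2,6,5]
Step 4: ref 3 -> FAULT, evict 4, frames=[3,2,6,5]
Step 5: ref 1 -> FAULT, evict 2, frames=[3,1,6,5]
At step 5: evicted page 2

Answer: 2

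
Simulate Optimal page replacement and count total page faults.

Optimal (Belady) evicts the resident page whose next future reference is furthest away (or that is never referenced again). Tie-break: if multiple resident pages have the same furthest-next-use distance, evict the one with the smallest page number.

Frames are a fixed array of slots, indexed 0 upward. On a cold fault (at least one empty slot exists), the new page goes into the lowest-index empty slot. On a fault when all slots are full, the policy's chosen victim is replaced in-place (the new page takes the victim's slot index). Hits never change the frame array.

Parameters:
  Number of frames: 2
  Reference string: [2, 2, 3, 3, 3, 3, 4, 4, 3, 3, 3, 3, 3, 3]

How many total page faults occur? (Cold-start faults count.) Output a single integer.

Answer: 3

Derivation:
Step 0: ref 2 → FAULT, frames=[2,-]
Step 1: ref 2 → HIT, frames=[2,-]
Step 2: ref 3 → FAULT, frames=[2,3]
Step 3: ref 3 → HIT, frames=[2,3]
Step 4: ref 3 → HIT, frames=[2,3]
Step 5: ref 3 → HIT, frames=[2,3]
Step 6: ref 4 → FAULT (evict 2), frames=[4,3]
Step 7: ref 4 → HIT, frames=[4,3]
Step 8: ref 3 → HIT, frames=[4,3]
Step 9: ref 3 → HIT, frames=[4,3]
Step 10: ref 3 → HIT, frames=[4,3]
Step 11: ref 3 → HIT, frames=[4,3]
Step 12: ref 3 → HIT, frames=[4,3]
Step 13: ref 3 → HIT, frames=[4,3]
Total faults: 3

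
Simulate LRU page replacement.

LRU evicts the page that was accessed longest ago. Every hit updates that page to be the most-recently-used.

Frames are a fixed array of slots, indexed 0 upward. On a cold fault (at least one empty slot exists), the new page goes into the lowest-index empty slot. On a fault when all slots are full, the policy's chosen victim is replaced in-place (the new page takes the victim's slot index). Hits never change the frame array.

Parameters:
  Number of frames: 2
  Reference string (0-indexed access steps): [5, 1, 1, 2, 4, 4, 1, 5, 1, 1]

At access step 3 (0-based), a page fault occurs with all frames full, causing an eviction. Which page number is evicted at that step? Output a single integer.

Step 0: ref 5 -> FAULT, frames=[5,-]
Step 1: ref 1 -> FAULT, frames=[5,1]
Step 2: ref 1 -> HIT, frames=[5,1]
Step 3: ref 2 -> FAULT, evict 5, frames=[2,1]
At step 3: evicted page 5

Answer: 5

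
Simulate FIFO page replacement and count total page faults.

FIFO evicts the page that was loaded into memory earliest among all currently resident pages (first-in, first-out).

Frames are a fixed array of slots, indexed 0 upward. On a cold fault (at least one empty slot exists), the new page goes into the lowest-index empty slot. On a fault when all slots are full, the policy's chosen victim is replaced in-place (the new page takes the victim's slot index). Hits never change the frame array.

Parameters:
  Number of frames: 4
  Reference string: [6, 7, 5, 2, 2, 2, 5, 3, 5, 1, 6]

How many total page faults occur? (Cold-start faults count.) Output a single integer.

Step 0: ref 6 → FAULT, frames=[6,-,-,-]
Step 1: ref 7 → FAULT, frames=[6,7,-,-]
Step 2: ref 5 → FAULT, frames=[6,7,5,-]
Step 3: ref 2 → FAULT, frames=[6,7,5,2]
Step 4: ref 2 → HIT, frames=[6,7,5,2]
Step 5: ref 2 → HIT, frames=[6,7,5,2]
Step 6: ref 5 → HIT, frames=[6,7,5,2]
Step 7: ref 3 → FAULT (evict 6), frames=[3,7,5,2]
Step 8: ref 5 → HIT, frames=[3,7,5,2]
Step 9: ref 1 → FAULT (evict 7), frames=[3,1,5,2]
Step 10: ref 6 → FAULT (evict 5), frames=[3,1,6,2]
Total faults: 7

Answer: 7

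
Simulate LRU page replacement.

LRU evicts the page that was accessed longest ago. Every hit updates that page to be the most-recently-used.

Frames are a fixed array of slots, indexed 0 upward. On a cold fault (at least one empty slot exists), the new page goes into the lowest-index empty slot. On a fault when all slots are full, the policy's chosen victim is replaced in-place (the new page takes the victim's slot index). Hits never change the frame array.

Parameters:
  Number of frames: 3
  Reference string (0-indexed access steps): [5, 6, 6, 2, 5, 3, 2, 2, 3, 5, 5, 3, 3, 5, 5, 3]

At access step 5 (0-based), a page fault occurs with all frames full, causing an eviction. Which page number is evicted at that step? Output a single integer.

Step 0: ref 5 -> FAULT, frames=[5,-,-]
Step 1: ref 6 -> FAULT, frames=[5,6,-]
Step 2: ref 6 -> HIT, frames=[5,6,-]
Step 3: ref 2 -> FAULT, frames=[5,6,2]
Step 4: ref 5 -> HIT, frames=[5,6,2]
Step 5: ref 3 -> FAULT, evict 6, frames=[5,3,2]
At step 5: evicted page 6

Answer: 6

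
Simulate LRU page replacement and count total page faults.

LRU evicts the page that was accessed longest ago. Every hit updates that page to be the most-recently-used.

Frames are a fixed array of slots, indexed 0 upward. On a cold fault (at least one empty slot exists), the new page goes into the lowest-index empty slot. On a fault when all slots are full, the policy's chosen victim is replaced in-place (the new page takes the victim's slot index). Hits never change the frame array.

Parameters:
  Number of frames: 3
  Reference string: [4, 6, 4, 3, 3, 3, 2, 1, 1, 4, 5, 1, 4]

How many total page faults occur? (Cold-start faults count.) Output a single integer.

Step 0: ref 4 → FAULT, frames=[4,-,-]
Step 1: ref 6 → FAULT, frames=[4,6,-]
Step 2: ref 4 → HIT, frames=[4,6,-]
Step 3: ref 3 → FAULT, frames=[4,6,3]
Step 4: ref 3 → HIT, frames=[4,6,3]
Step 5: ref 3 → HIT, frames=[4,6,3]
Step 6: ref 2 → FAULT (evict 6), frames=[4,2,3]
Step 7: ref 1 → FAULT (evict 4), frames=[1,2,3]
Step 8: ref 1 → HIT, frames=[1,2,3]
Step 9: ref 4 → FAULT (evict 3), frames=[1,2,4]
Step 10: ref 5 → FAULT (evict 2), frames=[1,5,4]
Step 11: ref 1 → HIT, frames=[1,5,4]
Step 12: ref 4 → HIT, frames=[1,5,4]
Total faults: 7

Answer: 7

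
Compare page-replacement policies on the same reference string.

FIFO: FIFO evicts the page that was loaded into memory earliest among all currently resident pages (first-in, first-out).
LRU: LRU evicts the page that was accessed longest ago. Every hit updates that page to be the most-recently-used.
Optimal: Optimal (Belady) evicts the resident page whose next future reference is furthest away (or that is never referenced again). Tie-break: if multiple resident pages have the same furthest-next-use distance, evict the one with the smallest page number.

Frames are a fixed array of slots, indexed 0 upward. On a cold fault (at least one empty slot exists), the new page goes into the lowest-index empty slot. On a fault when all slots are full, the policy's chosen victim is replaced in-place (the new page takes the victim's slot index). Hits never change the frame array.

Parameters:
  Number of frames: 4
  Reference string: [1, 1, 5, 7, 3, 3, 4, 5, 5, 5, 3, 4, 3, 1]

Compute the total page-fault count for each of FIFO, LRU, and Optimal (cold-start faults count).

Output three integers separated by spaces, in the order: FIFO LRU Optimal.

Answer: 6 6 5

Derivation:
--- FIFO ---
  step 0: ref 1 -> FAULT, frames=[1,-,-,-] (faults so far: 1)
  step 1: ref 1 -> HIT, frames=[1,-,-,-] (faults so far: 1)
  step 2: ref 5 -> FAULT, frames=[1,5,-,-] (faults so far: 2)
  step 3: ref 7 -> FAULT, frames=[1,5,7,-] (faults so far: 3)
  step 4: ref 3 -> FAULT, frames=[1,5,7,3] (faults so far: 4)
  step 5: ref 3 -> HIT, frames=[1,5,7,3] (faults so far: 4)
  step 6: ref 4 -> FAULT, evict 1, frames=[4,5,7,3] (faults so far: 5)
  step 7: ref 5 -> HIT, frames=[4,5,7,3] (faults so far: 5)
  step 8: ref 5 -> HIT, frames=[4,5,7,3] (faults so far: 5)
  step 9: ref 5 -> HIT, frames=[4,5,7,3] (faults so far: 5)
  step 10: ref 3 -> HIT, frames=[4,5,7,3] (faults so far: 5)
  step 11: ref 4 -> HIT, frames=[4,5,7,3] (faults so far: 5)
  step 12: ref 3 -> HIT, frames=[4,5,7,3] (faults so far: 5)
  step 13: ref 1 -> FAULT, evict 5, frames=[4,1,7,3] (faults so far: 6)
  FIFO total faults: 6
--- LRU ---
  step 0: ref 1 -> FAULT, frames=[1,-,-,-] (faults so far: 1)
  step 1: ref 1 -> HIT, frames=[1,-,-,-] (faults so far: 1)
  step 2: ref 5 -> FAULT, frames=[1,5,-,-] (faults so far: 2)
  step 3: ref 7 -> FAULT, frames=[1,5,7,-] (faults so far: 3)
  step 4: ref 3 -> FAULT, frames=[1,5,7,3] (faults so far: 4)
  step 5: ref 3 -> HIT, frames=[1,5,7,3] (faults so far: 4)
  step 6: ref 4 -> FAULT, evict 1, frames=[4,5,7,3] (faults so far: 5)
  step 7: ref 5 -> HIT, frames=[4,5,7,3] (faults so far: 5)
  step 8: ref 5 -> HIT, frames=[4,5,7,3] (faults so far: 5)
  step 9: ref 5 -> HIT, frames=[4,5,7,3] (faults so far: 5)
  step 10: ref 3 -> HIT, frames=[4,5,7,3] (faults so far: 5)
  step 11: ref 4 -> HIT, frames=[4,5,7,3] (faults so far: 5)
  step 12: ref 3 -> HIT, frames=[4,5,7,3] (faults so far: 5)
  step 13: ref 1 -> FAULT, evict 7, frames=[4,5,1,3] (faults so far: 6)
  LRU total faults: 6
--- Optimal ---
  step 0: ref 1 -> FAULT, frames=[1,-,-,-] (faults so far: 1)
  step 1: ref 1 -> HIT, frames=[1,-,-,-] (faults so far: 1)
  step 2: ref 5 -> FAULT, frames=[1,5,-,-] (faults so far: 2)
  step 3: ref 7 -> FAULT, frames=[1,5,7,-] (faults so far: 3)
  step 4: ref 3 -> FAULT, frames=[1,5,7,3] (faults so far: 4)
  step 5: ref 3 -> HIT, frames=[1,5,7,3] (faults so far: 4)
  step 6: ref 4 -> FAULT, evict 7, frames=[1,5,4,3] (faults so far: 5)
  step 7: ref 5 -> HIT, frames=[1,5,4,3] (faults so far: 5)
  step 8: ref 5 -> HIT, frames=[1,5,4,3] (faults so far: 5)
  step 9: ref 5 -> HIT, frames=[1,5,4,3] (faults so far: 5)
  step 10: ref 3 -> HIT, frames=[1,5,4,3] (faults so far: 5)
  step 11: ref 4 -> HIT, frames=[1,5,4,3] (faults so far: 5)
  step 12: ref 3 -> HIT, frames=[1,5,4,3] (faults so far: 5)
  step 13: ref 1 -> HIT, frames=[1,5,4,3] (faults so far: 5)
  Optimal total faults: 5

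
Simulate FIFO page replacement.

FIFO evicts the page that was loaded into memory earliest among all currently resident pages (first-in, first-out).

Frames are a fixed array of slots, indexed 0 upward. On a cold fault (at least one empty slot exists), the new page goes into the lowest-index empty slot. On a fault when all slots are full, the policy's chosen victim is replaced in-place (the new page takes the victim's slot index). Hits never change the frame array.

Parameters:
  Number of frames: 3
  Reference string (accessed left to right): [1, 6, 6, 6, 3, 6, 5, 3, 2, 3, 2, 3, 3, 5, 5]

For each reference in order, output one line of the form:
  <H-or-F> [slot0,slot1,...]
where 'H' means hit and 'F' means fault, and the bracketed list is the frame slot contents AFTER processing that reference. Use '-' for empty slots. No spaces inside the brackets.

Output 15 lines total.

F [1,-,-]
F [1,6,-]
H [1,6,-]
H [1,6,-]
F [1,6,3]
H [1,6,3]
F [5,6,3]
H [5,6,3]
F [5,2,3]
H [5,2,3]
H [5,2,3]
H [5,2,3]
H [5,2,3]
H [5,2,3]
H [5,2,3]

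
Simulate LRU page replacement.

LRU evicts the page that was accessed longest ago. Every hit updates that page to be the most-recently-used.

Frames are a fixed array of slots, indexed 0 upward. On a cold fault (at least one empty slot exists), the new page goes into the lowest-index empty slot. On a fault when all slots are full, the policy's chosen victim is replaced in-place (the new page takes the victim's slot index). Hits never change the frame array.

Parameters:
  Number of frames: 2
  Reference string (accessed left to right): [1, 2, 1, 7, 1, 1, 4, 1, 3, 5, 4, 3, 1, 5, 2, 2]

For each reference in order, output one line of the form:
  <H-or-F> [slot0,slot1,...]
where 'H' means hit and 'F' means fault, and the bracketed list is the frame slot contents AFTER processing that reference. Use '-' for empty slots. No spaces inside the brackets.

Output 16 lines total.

F [1,-]
F [1,2]
H [1,2]
F [1,7]
H [1,7]
H [1,7]
F [1,4]
H [1,4]
F [1,3]
F [5,3]
F [5,4]
F [3,4]
F [3,1]
F [5,1]
F [5,2]
H [5,2]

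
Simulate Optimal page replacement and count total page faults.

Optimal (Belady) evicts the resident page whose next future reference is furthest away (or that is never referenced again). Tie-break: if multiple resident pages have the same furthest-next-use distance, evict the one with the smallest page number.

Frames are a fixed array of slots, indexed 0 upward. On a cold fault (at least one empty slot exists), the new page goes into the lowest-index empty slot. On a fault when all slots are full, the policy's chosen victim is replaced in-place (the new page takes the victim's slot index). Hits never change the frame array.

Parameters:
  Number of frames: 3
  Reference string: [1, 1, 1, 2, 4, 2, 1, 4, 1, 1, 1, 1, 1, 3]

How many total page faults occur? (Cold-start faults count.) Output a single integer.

Answer: 4

Derivation:
Step 0: ref 1 → FAULT, frames=[1,-,-]
Step 1: ref 1 → HIT, frames=[1,-,-]
Step 2: ref 1 → HIT, frames=[1,-,-]
Step 3: ref 2 → FAULT, frames=[1,2,-]
Step 4: ref 4 → FAULT, frames=[1,2,4]
Step 5: ref 2 → HIT, frames=[1,2,4]
Step 6: ref 1 → HIT, frames=[1,2,4]
Step 7: ref 4 → HIT, frames=[1,2,4]
Step 8: ref 1 → HIT, frames=[1,2,4]
Step 9: ref 1 → HIT, frames=[1,2,4]
Step 10: ref 1 → HIT, frames=[1,2,4]
Step 11: ref 1 → HIT, frames=[1,2,4]
Step 12: ref 1 → HIT, frames=[1,2,4]
Step 13: ref 3 → FAULT (evict 1), frames=[3,2,4]
Total faults: 4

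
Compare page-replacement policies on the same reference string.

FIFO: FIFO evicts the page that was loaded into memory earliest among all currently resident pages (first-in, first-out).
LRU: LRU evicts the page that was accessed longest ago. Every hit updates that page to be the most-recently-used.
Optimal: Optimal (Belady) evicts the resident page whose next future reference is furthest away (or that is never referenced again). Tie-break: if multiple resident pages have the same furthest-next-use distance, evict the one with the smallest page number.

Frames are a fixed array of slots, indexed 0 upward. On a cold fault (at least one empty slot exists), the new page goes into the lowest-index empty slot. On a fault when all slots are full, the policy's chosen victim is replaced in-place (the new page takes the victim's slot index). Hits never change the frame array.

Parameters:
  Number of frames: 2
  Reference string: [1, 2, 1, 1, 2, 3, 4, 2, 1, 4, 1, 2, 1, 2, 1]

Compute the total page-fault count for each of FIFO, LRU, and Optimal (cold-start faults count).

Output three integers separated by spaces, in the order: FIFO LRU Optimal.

--- FIFO ---
  step 0: ref 1 -> FAULT, frames=[1,-] (faults so far: 1)
  step 1: ref 2 -> FAULT, frames=[1,2] (faults so far: 2)
  step 2: ref 1 -> HIT, frames=[1,2] (faults so far: 2)
  step 3: ref 1 -> HIT, frames=[1,2] (faults so far: 2)
  step 4: ref 2 -> HIT, frames=[1,2] (faults so far: 2)
  step 5: ref 3 -> FAULT, evict 1, frames=[3,2] (faults so far: 3)
  step 6: ref 4 -> FAULT, evict 2, frames=[3,4] (faults so far: 4)
  step 7: ref 2 -> FAULT, evict 3, frames=[2,4] (faults so far: 5)
  step 8: ref 1 -> FAULT, evict 4, frames=[2,1] (faults so far: 6)
  step 9: ref 4 -> FAULT, evict 2, frames=[4,1] (faults so far: 7)
  step 10: ref 1 -> HIT, frames=[4,1] (faults so far: 7)
  step 11: ref 2 -> FAULT, evict 1, frames=[4,2] (faults so far: 8)
  step 12: ref 1 -> FAULT, evict 4, frames=[1,2] (faults so far: 9)
  step 13: ref 2 -> HIT, frames=[1,2] (faults so far: 9)
  step 14: ref 1 -> HIT, frames=[1,2] (faults so far: 9)
  FIFO total faults: 9
--- LRU ---
  step 0: ref 1 -> FAULT, frames=[1,-] (faults so far: 1)
  step 1: ref 2 -> FAULT, frames=[1,2] (faults so far: 2)
  step 2: ref 1 -> HIT, frames=[1,2] (faults so far: 2)
  step 3: ref 1 -> HIT, frames=[1,2] (faults so far: 2)
  step 4: ref 2 -> HIT, frames=[1,2] (faults so far: 2)
  step 5: ref 3 -> FAULT, evict 1, frames=[3,2] (faults so far: 3)
  step 6: ref 4 -> FAULT, evict 2, frames=[3,4] (faults so far: 4)
  step 7: ref 2 -> FAULT, evict 3, frames=[2,4] (faults so far: 5)
  step 8: ref 1 -> FAULT, evict 4, frames=[2,1] (faults so far: 6)
  step 9: ref 4 -> FAULT, evict 2, frames=[4,1] (faults so far: 7)
  step 10: ref 1 -> HIT, frames=[4,1] (faults so far: 7)
  step 11: ref 2 -> FAULT, evict 4, frames=[2,1] (faults so far: 8)
  step 12: ref 1 -> HIT, frames=[2,1] (faults so far: 8)
  step 13: ref 2 -> HIT, frames=[2,1] (faults so far: 8)
  step 14: ref 1 -> HIT, frames=[2,1] (faults so far: 8)
  LRU total faults: 8
--- Optimal ---
  step 0: ref 1 -> FAULT, frames=[1,-] (faults so far: 1)
  step 1: ref 2 -> FAULT, frames=[1,2] (faults so far: 2)
  step 2: ref 1 -> HIT, frames=[1,2] (faults so far: 2)
  step 3: ref 1 -> HIT, frames=[1,2] (faults so far: 2)
  step 4: ref 2 -> HIT, frames=[1,2] (faults so far: 2)
  step 5: ref 3 -> FAULT, evict 1, frames=[3,2] (faults so far: 3)
  step 6: ref 4 -> FAULT, evict 3, frames=[4,2] (faults so far: 4)
  step 7: ref 2 -> HIT, frames=[4,2] (faults so far: 4)
  step 8: ref 1 -> FAULT, evict 2, frames=[4,1] (faults so far: 5)
  step 9: ref 4 -> HIT, frames=[4,1] (faults so far: 5)
  step 10: ref 1 -> HIT, frames=[4,1] (faults so far: 5)
  step 11: ref 2 -> FAULT, evict 4, frames=[2,1] (faults so far: 6)
  step 12: ref 1 -> HIT, frames=[2,1] (faults so far: 6)
  step 13: ref 2 -> HIT, frames=[2,1] (faults so far: 6)
  step 14: ref 1 -> HIT, frames=[2,1] (faults so far: 6)
  Optimal total faults: 6

Answer: 9 8 6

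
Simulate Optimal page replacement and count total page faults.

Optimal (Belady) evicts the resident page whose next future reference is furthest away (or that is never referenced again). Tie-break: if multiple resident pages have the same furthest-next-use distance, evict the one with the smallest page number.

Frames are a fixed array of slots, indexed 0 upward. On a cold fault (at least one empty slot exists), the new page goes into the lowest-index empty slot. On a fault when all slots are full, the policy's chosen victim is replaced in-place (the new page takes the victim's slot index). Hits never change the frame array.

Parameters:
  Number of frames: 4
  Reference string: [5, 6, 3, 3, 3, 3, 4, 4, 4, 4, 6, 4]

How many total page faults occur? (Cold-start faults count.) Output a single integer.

Answer: 4

Derivation:
Step 0: ref 5 → FAULT, frames=[5,-,-,-]
Step 1: ref 6 → FAULT, frames=[5,6,-,-]
Step 2: ref 3 → FAULT, frames=[5,6,3,-]
Step 3: ref 3 → HIT, frames=[5,6,3,-]
Step 4: ref 3 → HIT, frames=[5,6,3,-]
Step 5: ref 3 → HIT, frames=[5,6,3,-]
Step 6: ref 4 → FAULT, frames=[5,6,3,4]
Step 7: ref 4 → HIT, frames=[5,6,3,4]
Step 8: ref 4 → HIT, frames=[5,6,3,4]
Step 9: ref 4 → HIT, frames=[5,6,3,4]
Step 10: ref 6 → HIT, frames=[5,6,3,4]
Step 11: ref 4 → HIT, frames=[5,6,3,4]
Total faults: 4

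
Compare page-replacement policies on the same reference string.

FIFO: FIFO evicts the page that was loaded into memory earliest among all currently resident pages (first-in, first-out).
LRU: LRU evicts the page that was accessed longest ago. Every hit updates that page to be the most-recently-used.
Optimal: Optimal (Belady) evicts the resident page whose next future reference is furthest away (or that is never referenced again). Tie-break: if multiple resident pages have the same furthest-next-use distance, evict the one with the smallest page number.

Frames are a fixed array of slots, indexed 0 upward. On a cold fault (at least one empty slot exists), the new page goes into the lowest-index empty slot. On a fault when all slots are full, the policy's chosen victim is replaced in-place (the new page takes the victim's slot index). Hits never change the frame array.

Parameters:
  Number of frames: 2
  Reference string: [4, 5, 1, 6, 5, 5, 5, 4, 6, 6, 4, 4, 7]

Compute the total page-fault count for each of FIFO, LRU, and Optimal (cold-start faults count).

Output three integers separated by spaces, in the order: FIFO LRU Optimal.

--- FIFO ---
  step 0: ref 4 -> FAULT, frames=[4,-] (faults so far: 1)
  step 1: ref 5 -> FAULT, frames=[4,5] (faults so far: 2)
  step 2: ref 1 -> FAULT, evict 4, frames=[1,5] (faults so far: 3)
  step 3: ref 6 -> FAULT, evict 5, frames=[1,6] (faults so far: 4)
  step 4: ref 5 -> FAULT, evict 1, frames=[5,6] (faults so far: 5)
  step 5: ref 5 -> HIT, frames=[5,6] (faults so far: 5)
  step 6: ref 5 -> HIT, frames=[5,6] (faults so far: 5)
  step 7: ref 4 -> FAULT, evict 6, frames=[5,4] (faults so far: 6)
  step 8: ref 6 -> FAULT, evict 5, frames=[6,4] (faults so far: 7)
  step 9: ref 6 -> HIT, frames=[6,4] (faults so far: 7)
  step 10: ref 4 -> HIT, frames=[6,4] (faults so far: 7)
  step 11: ref 4 -> HIT, frames=[6,4] (faults so far: 7)
  step 12: ref 7 -> FAULT, evict 4, frames=[6,7] (faults so far: 8)
  FIFO total faults: 8
--- LRU ---
  step 0: ref 4 -> FAULT, frames=[4,-] (faults so far: 1)
  step 1: ref 5 -> FAULT, frames=[4,5] (faults so far: 2)
  step 2: ref 1 -> FAULT, evict 4, frames=[1,5] (faults so far: 3)
  step 3: ref 6 -> FAULT, evict 5, frames=[1,6] (faults so far: 4)
  step 4: ref 5 -> FAULT, evict 1, frames=[5,6] (faults so far: 5)
  step 5: ref 5 -> HIT, frames=[5,6] (faults so far: 5)
  step 6: ref 5 -> HIT, frames=[5,6] (faults so far: 5)
  step 7: ref 4 -> FAULT, evict 6, frames=[5,4] (faults so far: 6)
  step 8: ref 6 -> FAULT, evict 5, frames=[6,4] (faults so far: 7)
  step 9: ref 6 -> HIT, frames=[6,4] (faults so far: 7)
  step 10: ref 4 -> HIT, frames=[6,4] (faults so far: 7)
  step 11: ref 4 -> HIT, frames=[6,4] (faults so far: 7)
  step 12: ref 7 -> FAULT, evict 6, frames=[7,4] (faults so far: 8)
  LRU total faults: 8
--- Optimal ---
  step 0: ref 4 -> FAULT, frames=[4,-] (faults so far: 1)
  step 1: ref 5 -> FAULT, frames=[4,5] (faults so far: 2)
  step 2: ref 1 -> FAULT, evict 4, frames=[1,5] (faults so far: 3)
  step 3: ref 6 -> FAULT, evict 1, frames=[6,5] (faults so far: 4)
  step 4: ref 5 -> HIT, frames=[6,5] (faults so far: 4)
  step 5: ref 5 -> HIT, frames=[6,5] (faults so far: 4)
  step 6: ref 5 -> HIT, frames=[6,5] (faults so far: 4)
  step 7: ref 4 -> FAULT, evict 5, frames=[6,4] (faults so far: 5)
  step 8: ref 6 -> HIT, frames=[6,4] (faults so far: 5)
  step 9: ref 6 -> HIT, frames=[6,4] (faults so far: 5)
  step 10: ref 4 -> HIT, frames=[6,4] (faults so far: 5)
  step 11: ref 4 -> HIT, frames=[6,4] (faults so far: 5)
  step 12: ref 7 -> FAULT, evict 4, frames=[6,7] (faults so far: 6)
  Optimal total faults: 6

Answer: 8 8 6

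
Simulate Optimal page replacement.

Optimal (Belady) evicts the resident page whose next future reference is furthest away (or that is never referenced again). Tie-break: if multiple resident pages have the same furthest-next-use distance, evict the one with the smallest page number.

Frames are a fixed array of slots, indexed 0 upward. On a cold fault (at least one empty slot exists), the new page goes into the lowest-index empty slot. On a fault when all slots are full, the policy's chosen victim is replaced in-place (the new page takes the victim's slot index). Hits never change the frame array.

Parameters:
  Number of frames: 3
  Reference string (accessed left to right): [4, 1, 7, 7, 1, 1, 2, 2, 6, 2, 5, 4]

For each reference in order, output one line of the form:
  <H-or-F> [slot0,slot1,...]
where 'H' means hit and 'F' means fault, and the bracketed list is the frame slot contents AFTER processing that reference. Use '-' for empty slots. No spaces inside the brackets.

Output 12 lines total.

F [4,-,-]
F [4,1,-]
F [4,1,7]
H [4,1,7]
H [4,1,7]
H [4,1,7]
F [4,2,7]
H [4,2,7]
F [4,2,6]
H [4,2,6]
F [4,5,6]
H [4,5,6]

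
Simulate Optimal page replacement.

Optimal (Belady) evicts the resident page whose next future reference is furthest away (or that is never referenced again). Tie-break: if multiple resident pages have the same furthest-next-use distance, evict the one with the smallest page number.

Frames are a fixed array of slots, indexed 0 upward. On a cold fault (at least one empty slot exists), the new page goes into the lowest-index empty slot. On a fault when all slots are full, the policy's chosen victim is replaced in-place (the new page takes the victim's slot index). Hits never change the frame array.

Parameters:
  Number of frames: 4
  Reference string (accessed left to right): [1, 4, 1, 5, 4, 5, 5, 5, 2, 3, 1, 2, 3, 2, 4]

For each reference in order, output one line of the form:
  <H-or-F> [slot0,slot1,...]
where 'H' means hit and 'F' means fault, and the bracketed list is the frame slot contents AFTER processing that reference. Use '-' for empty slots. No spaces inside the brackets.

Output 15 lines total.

F [1,-,-,-]
F [1,4,-,-]
H [1,4,-,-]
F [1,4,5,-]
H [1,4,5,-]
H [1,4,5,-]
H [1,4,5,-]
H [1,4,5,-]
F [1,4,5,2]
F [1,4,3,2]
H [1,4,3,2]
H [1,4,3,2]
H [1,4,3,2]
H [1,4,3,2]
H [1,4,3,2]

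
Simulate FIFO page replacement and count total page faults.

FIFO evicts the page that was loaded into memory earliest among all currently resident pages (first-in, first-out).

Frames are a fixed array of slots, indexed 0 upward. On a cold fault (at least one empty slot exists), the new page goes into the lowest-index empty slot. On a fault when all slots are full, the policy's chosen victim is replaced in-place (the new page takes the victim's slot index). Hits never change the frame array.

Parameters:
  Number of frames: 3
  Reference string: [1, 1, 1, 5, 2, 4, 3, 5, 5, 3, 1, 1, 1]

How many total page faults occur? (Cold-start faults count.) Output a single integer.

Answer: 7

Derivation:
Step 0: ref 1 → FAULT, frames=[1,-,-]
Step 1: ref 1 → HIT, frames=[1,-,-]
Step 2: ref 1 → HIT, frames=[1,-,-]
Step 3: ref 5 → FAULT, frames=[1,5,-]
Step 4: ref 2 → FAULT, frames=[1,5,2]
Step 5: ref 4 → FAULT (evict 1), frames=[4,5,2]
Step 6: ref 3 → FAULT (evict 5), frames=[4,3,2]
Step 7: ref 5 → FAULT (evict 2), frames=[4,3,5]
Step 8: ref 5 → HIT, frames=[4,3,5]
Step 9: ref 3 → HIT, frames=[4,3,5]
Step 10: ref 1 → FAULT (evict 4), frames=[1,3,5]
Step 11: ref 1 → HIT, frames=[1,3,5]
Step 12: ref 1 → HIT, frames=[1,3,5]
Total faults: 7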